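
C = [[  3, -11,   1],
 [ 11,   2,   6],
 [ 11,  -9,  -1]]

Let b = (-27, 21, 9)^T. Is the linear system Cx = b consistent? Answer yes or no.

yes

Row reduce the augmented matrix [C | b].
R2 ← R2 − (11/3)·R1: [0, 127/3, 7/3, 120]
R3 ← R3 − (11/3)·R1: [0, 94/3, -14/3, 108]
R3 ← R3 − (94/127)·R2: [0, 0, -812/127, 2436/127]
The echelon form has 3 nonzero rows, and every pivot lies in the first 3 columns, so rank(C) = rank([C|b]) = 3.
The system is consistent.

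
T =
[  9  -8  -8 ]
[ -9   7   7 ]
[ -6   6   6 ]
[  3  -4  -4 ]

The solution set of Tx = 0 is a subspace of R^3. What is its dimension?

Row reduce to echelon form.
R2 ← R2 + R1: [0, -1, -1]
R3 ← R3 + (2/3)·R1: [0, 2/3, 2/3]
R4 ← R4 − (1/3)·R1: [0, -4/3, -4/3]
R3 ← R3 + (2/3)·R2: [0, 0, 0]
R4 ← R4 − (4/3)·R2: [0, 0, 0]
2 nonzero rows, so rank(T) = 2.
T has 3 columns; by rank–nullity, nullity = 3 − 2 = 1.

1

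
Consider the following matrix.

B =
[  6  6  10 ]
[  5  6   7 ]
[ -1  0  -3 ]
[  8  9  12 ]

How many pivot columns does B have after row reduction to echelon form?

2

Row reduce to echelon form.
R2 ← R2 − (5/6)·R1: [0, 1, -4/3]
R3 ← R3 + (1/6)·R1: [0, 1, -4/3]
R4 ← R4 − (4/3)·R1: [0, 1, -4/3]
R3 ← R3 − R2: [0, 0, 0]
R4 ← R4 − R2: [0, 0, 0]
Echelon form has 2 nonzero rows, so rank(B) = 2.
Each nonzero row contributes one pivot column: 2 pivot columns.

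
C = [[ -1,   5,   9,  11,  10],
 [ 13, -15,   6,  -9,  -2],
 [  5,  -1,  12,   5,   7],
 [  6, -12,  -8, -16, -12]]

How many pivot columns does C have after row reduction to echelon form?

4

Row reduce to echelon form.
R2 ← R2 + (13)·R1: [0, 50, 123, 134, 128]
R3 ← R3 + (5)·R1: [0, 24, 57, 60, 57]
R4 ← R4 + (6)·R1: [0, 18, 46, 50, 48]
R3 ← R3 − (12/25)·R2: [0, 0, -51/25, -108/25, -111/25]
R4 ← R4 − (9/25)·R2: [0, 0, 43/25, 44/25, 48/25]
R4 ← R4 + (43/51)·R3: [0, 0, 0, -32/17, -31/17]
Echelon form has 4 nonzero rows, so rank(C) = 4.
Each nonzero row contributes one pivot column: 4 pivot columns.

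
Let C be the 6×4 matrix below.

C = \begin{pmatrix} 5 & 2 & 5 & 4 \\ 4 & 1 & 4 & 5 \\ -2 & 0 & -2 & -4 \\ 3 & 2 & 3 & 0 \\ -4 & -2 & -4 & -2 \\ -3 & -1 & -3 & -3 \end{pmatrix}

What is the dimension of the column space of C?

2

Row reduce to echelon form.
R2 ← R2 − (4/5)·R1: [0, -3/5, 0, 9/5]
R3 ← R3 + (2/5)·R1: [0, 4/5, 0, -12/5]
R4 ← R4 − (3/5)·R1: [0, 4/5, 0, -12/5]
R5 ← R5 + (4/5)·R1: [0, -2/5, 0, 6/5]
R6 ← R6 + (3/5)·R1: [0, 1/5, 0, -3/5]
R3 ← R3 + (4/3)·R2: [0, 0, 0, 0]
R4 ← R4 + (4/3)·R2: [0, 0, 0, 0]
R5 ← R5 − (2/3)·R2: [0, 0, 0, 0]
R6 ← R6 + (1/3)·R2: [0, 0, 0, 0]
Echelon form has 2 nonzero rows, so rank(C) = 2.
The column space has dimension equal to the rank: 2.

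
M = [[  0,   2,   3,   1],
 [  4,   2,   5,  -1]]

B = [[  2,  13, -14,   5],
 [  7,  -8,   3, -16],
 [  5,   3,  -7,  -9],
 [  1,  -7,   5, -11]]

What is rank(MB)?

First compute MB:
[[ 30, -14, -10, -70],
 [ 46,  58, -90, -46]]
Now row reduce the product.
R2 ← R2 − (23/15)·R1: [0, 1192/15, -224/3, 184/3]
2 nonzero rows, so rank(MB) = 2.

2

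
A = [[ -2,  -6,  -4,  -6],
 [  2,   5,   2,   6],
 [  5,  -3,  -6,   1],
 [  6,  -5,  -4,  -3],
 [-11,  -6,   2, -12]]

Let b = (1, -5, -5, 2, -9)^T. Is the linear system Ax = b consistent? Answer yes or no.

Row reduce the augmented matrix [A | b].
R2 ← R2 + R1: [0, -1, -2, 0, -4]
R3 ← R3 + (5/2)·R1: [0, -18, -16, -14, -5/2]
R4 ← R4 + (3)·R1: [0, -23, -16, -21, 5]
R5 ← R5 − (11/2)·R1: [0, 27, 24, 21, -29/2]
R3 ← R3 − (18)·R2: [0, 0, 20, -14, 139/2]
R4 ← R4 − (23)·R2: [0, 0, 30, -21, 97]
R5 ← R5 + (27)·R2: [0, 0, -30, 21, -245/2]
R4 ← R4 − (3/2)·R3: [0, 0, 0, 0, -29/4]
R5 ← R5 + (3/2)·R3: [0, 0, 0, 0, -73/4]
R5 ← R5 − (73/29)·R4: [0, 0, 0, 0, 0]
The echelon form has 4 nonzero rows; the last pivot sits in the augmented column, so rank(A) = 3 but rank([A|b]) = 4.
Since the ranks differ, the system is inconsistent.

no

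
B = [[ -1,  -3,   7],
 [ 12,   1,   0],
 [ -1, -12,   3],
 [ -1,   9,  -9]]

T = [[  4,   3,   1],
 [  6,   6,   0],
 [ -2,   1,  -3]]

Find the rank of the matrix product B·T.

2

First compute BT:
[[-36, -14, -22],
 [ 54,  42,  12],
 [-82, -72, -10],
 [ 68,  42,  26]]
Now row reduce the product.
R2 ← R2 + (3/2)·R1: [0, 21, -21]
R3 ← R3 − (41/18)·R1: [0, -361/9, 361/9]
R4 ← R4 + (17/9)·R1: [0, 140/9, -140/9]
R3 ← R3 + (361/189)·R2: [0, 0, 0]
R4 ← R4 − (20/27)·R2: [0, 0, 0]
2 nonzero rows, so rank(BT) = 2.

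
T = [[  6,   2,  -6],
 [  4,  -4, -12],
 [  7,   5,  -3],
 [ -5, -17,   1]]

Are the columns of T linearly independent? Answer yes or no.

Row reduce T to echelon form.
R2 ← R2 − (2/3)·R1: [0, -16/3, -8]
R3 ← R3 − (7/6)·R1: [0, 8/3, 4]
R4 ← R4 + (5/6)·R1: [0, -46/3, -4]
R3 ← R3 + (1/2)·R2: [0, 0, 0]
R4 ← R4 − (23/8)·R2: [0, 0, 19]
Swap R3 ↔ R4
3 pivots among 3 columns.
Every column is a pivot column, so the columns are linearly independent.

yes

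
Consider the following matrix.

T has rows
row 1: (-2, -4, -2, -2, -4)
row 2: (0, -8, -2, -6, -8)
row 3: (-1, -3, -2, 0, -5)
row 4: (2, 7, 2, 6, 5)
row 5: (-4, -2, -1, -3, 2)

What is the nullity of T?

2

Row reduce to echelon form.
R3 ← R3 − (1/2)·R1: [0, -1, -1, 1, -3]
R4 ← R4 + R1: [0, 3, 0, 4, 1]
R5 ← R5 − (2)·R1: [0, 6, 3, 1, 10]
R3 ← R3 − (1/8)·R2: [0, 0, -3/4, 7/4, -2]
R4 ← R4 + (3/8)·R2: [0, 0, -3/4, 7/4, -2]
R5 ← R5 + (3/4)·R2: [0, 0, 3/2, -7/2, 4]
R4 ← R4 − R3: [0, 0, 0, 0, 0]
R5 ← R5 + (2)·R3: [0, 0, 0, 0, 0]
3 nonzero rows, so rank(T) = 3.
T has 5 columns; by rank–nullity, nullity = 5 − 3 = 2.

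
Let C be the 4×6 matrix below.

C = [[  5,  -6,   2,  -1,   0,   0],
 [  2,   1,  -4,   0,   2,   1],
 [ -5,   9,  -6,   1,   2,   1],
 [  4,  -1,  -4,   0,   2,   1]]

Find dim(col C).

Row reduce to echelon form.
R2 ← R2 − (2/5)·R1: [0, 17/5, -24/5, 2/5, 2, 1]
R3 ← R3 + R1: [0, 3, -4, 0, 2, 1]
R4 ← R4 − (4/5)·R1: [0, 19/5, -28/5, 4/5, 2, 1]
R3 ← R3 − (15/17)·R2: [0, 0, 4/17, -6/17, 4/17, 2/17]
R4 ← R4 − (19/17)·R2: [0, 0, -4/17, 6/17, -4/17, -2/17]
R4 ← R4 + R3: [0, 0, 0, 0, 0, 0]
Echelon form has 3 nonzero rows, so rank(C) = 3.
The column space has dimension equal to the rank: 3.

3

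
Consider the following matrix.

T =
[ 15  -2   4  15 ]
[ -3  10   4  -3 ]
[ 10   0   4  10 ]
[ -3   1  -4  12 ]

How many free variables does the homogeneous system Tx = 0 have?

0

Row reduce to echelon form.
R2 ← R2 + (1/5)·R1: [0, 48/5, 24/5, 0]
R3 ← R3 − (2/3)·R1: [0, 4/3, 4/3, 0]
R4 ← R4 + (1/5)·R1: [0, 3/5, -16/5, 15]
R3 ← R3 − (5/36)·R2: [0, 0, 2/3, 0]
R4 ← R4 − (1/16)·R2: [0, 0, -7/2, 15]
R4 ← R4 + (21/4)·R3: [0, 0, 0, 15]
4 nonzero rows, so rank(T) = 4.
T has 4 columns; by rank–nullity, nullity = 4 − 4 = 0.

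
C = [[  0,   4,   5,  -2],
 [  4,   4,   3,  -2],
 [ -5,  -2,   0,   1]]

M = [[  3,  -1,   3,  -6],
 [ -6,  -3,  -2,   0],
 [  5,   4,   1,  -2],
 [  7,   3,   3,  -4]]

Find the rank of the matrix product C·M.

First compute CM:
[[-13,   2,  -9,  -2],
 [-11, -10,   1, -22],
 [  4,  14,  -8,  26]]
Now row reduce the product.
R2 ← R2 − (11/13)·R1: [0, -152/13, 112/13, -264/13]
R3 ← R3 + (4/13)·R1: [0, 190/13, -140/13, 330/13]
R3 ← R3 + (5/4)·R2: [0, 0, 0, 0]
2 nonzero rows, so rank(CM) = 2.

2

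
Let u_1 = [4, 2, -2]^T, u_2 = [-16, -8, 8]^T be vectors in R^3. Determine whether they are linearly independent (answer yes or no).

Form the matrix with these vectors as rows and row reduce.
R2 ← R2 + (4)·R1: [0, 0, 0]
1 nonzero row, so the 2 vectors span a space of dimension 1.
Since 1 < 2, the vectors are linearly dependent.

no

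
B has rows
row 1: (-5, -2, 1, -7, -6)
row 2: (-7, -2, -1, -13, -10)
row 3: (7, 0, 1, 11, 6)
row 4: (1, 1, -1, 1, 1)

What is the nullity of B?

Row reduce to echelon form.
R2 ← R2 − (7/5)·R1: [0, 4/5, -12/5, -16/5, -8/5]
R3 ← R3 + (7/5)·R1: [0, -14/5, 12/5, 6/5, -12/5]
R4 ← R4 + (1/5)·R1: [0, 3/5, -4/5, -2/5, -1/5]
R3 ← R3 + (7/2)·R2: [0, 0, -6, -10, -8]
R4 ← R4 − (3/4)·R2: [0, 0, 1, 2, 1]
R4 ← R4 + (1/6)·R3: [0, 0, 0, 1/3, -1/3]
4 nonzero rows, so rank(B) = 4.
B has 5 columns; by rank–nullity, nullity = 5 − 4 = 1.

1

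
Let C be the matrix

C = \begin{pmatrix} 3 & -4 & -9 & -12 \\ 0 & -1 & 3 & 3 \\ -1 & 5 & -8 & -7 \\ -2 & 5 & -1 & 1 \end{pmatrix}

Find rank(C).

2

Row reduce to echelon form.
R3 ← R3 + (1/3)·R1: [0, 11/3, -11, -11]
R4 ← R4 + (2/3)·R1: [0, 7/3, -7, -7]
R3 ← R3 + (11/3)·R2: [0, 0, 0, 0]
R4 ← R4 + (7/3)·R2: [0, 0, 0, 0]
Echelon form has 2 nonzero rows, so rank(C) = 2.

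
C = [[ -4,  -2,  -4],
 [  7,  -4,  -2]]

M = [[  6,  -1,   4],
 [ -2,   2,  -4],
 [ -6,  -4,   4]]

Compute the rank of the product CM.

2

First compute CM:
[[  4,  16, -24],
 [ 62,  -7,  36]]
Now row reduce the product.
R2 ← R2 − (31/2)·R1: [0, -255, 408]
2 nonzero rows, so rank(CM) = 2.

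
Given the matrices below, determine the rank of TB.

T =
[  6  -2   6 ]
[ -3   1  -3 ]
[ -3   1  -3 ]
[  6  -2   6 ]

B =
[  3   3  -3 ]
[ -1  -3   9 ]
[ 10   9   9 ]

1

First compute TB:
[[ 80,  78,  18],
 [-40, -39,  -9],
 [-40, -39,  -9],
 [ 80,  78,  18]]
Now row reduce the product.
R2 ← R2 + (1/2)·R1: [0, 0, 0]
R3 ← R3 + (1/2)·R1: [0, 0, 0]
R4 ← R4 − R1: [0, 0, 0]
1 nonzero row, so rank(TB) = 1.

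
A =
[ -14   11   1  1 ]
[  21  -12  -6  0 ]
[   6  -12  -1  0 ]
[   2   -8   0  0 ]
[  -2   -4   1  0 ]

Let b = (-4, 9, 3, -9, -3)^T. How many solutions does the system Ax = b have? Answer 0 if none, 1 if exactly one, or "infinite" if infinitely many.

0

Row reduce the augmented matrix [A | b].
R2 ← R2 + (3/2)·R1: [0, 9/2, -9/2, 3/2, 3]
R3 ← R3 + (3/7)·R1: [0, -51/7, -4/7, 3/7, 9/7]
R4 ← R4 + (1/7)·R1: [0, -45/7, 1/7, 1/7, -67/7]
R5 ← R5 − (1/7)·R1: [0, -39/7, 6/7, -1/7, -17/7]
R3 ← R3 + (34/21)·R2: [0, 0, -55/7, 20/7, 43/7]
R4 ← R4 + (10/7)·R2: [0, 0, -44/7, 16/7, -37/7]
R5 ← R5 + (26/21)·R2: [0, 0, -33/7, 12/7, 9/7]
R4 ← R4 − (4/5)·R3: [0, 0, 0, 0, -51/5]
R5 ← R5 − (3/5)·R3: [0, 0, 0, 0, -12/5]
R5 ← R5 − (4/17)·R4: [0, 0, 0, 0, 0]
The echelon form has 4 nonzero rows; the last pivot sits in the augmented column, so rank(A) = 3 but rank([A|b]) = 4.
Since the ranks differ, the system is inconsistent.
It has no solutions.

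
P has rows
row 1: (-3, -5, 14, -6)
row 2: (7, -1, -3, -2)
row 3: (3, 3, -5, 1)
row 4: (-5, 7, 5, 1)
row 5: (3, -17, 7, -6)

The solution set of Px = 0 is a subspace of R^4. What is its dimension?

Row reduce to echelon form.
R2 ← R2 + (7/3)·R1: [0, -38/3, 89/3, -16]
R3 ← R3 + R1: [0, -2, 9, -5]
R4 ← R4 − (5/3)·R1: [0, 46/3, -55/3, 11]
R5 ← R5 + R1: [0, -22, 21, -12]
R3 ← R3 − (3/19)·R2: [0, 0, 82/19, -47/19]
R4 ← R4 + (23/19)·R2: [0, 0, 334/19, -159/19]
R5 ← R5 − (33/19)·R2: [0, 0, -580/19, 300/19]
R4 ← R4 − (167/41)·R3: [0, 0, 0, 70/41]
R5 ← R5 + (290/41)·R3: [0, 0, 0, -70/41]
R5 ← R5 + R4: [0, 0, 0, 0]
4 nonzero rows, so rank(P) = 4.
P has 4 columns; by rank–nullity, nullity = 4 − 4 = 0.

0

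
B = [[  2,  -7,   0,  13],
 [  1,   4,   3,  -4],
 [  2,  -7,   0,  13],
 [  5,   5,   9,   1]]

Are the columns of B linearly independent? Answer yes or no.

no

Row reduce B to echelon form.
R2 ← R2 − (1/2)·R1: [0, 15/2, 3, -21/2]
R3 ← R3 − R1: [0, 0, 0, 0]
R4 ← R4 − (5/2)·R1: [0, 45/2, 9, -63/2]
R4 ← R4 − (3)·R2: [0, 0, 0, 0]
2 pivots among 4 columns.
Only 2 < 4 pivot columns, so the columns are linearly dependent.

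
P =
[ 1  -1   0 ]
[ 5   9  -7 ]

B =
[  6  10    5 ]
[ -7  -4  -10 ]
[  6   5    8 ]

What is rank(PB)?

First compute PB:
[[ 13,  14,  15],
 [-75, -21, -121]]
Now row reduce the product.
R2 ← R2 + (75/13)·R1: [0, 777/13, -448/13]
2 nonzero rows, so rank(PB) = 2.

2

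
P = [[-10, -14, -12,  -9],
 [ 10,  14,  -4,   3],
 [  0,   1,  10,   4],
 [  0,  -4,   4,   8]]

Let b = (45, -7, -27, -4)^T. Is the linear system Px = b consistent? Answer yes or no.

Row reduce the augmented matrix [P | b].
R2 ← R2 + R1: [0, 0, -16, -6, 38]
Swap R2 ↔ R3
R4 ← R4 + (4)·R2: [0, 0, 44, 24, -112]
R4 ← R4 + (11/4)·R3: [0, 0, 0, 15/2, -15/2]
The echelon form has 4 nonzero rows, and every pivot lies in the first 4 columns, so rank(P) = rank([P|b]) = 4.
The system is consistent.

yes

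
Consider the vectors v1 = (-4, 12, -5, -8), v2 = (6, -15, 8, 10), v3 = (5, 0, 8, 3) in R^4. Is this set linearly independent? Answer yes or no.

Form the matrix with these vectors as rows and row reduce.
R2 ← R2 + (3/2)·R1: [0, 3, 1/2, -2]
R3 ← R3 + (5/4)·R1: [0, 15, 7/4, -7]
R3 ← R3 − (5)·R2: [0, 0, -3/4, 3]
3 nonzero rows, so the 3 vectors span a space of dimension 3.
Since 3 = 3, the vectors are linearly independent.

yes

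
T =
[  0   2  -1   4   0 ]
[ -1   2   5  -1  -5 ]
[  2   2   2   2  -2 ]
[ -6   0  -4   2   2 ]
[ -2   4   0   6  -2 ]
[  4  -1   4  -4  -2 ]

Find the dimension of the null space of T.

2

Row reduce to echelon form.
Swap R1 ↔ R2
R3 ← R3 + (2)·R1: [0, 6, 12, 0, -12]
R4 ← R4 − (6)·R1: [0, -12, -34, 8, 32]
R5 ← R5 − (2)·R1: [0, 0, -10, 8, 8]
R6 ← R6 + (4)·R1: [0, 7, 24, -8, -22]
R3 ← R3 − (3)·R2: [0, 0, 15, -12, -12]
R4 ← R4 + (6)·R2: [0, 0, -40, 32, 32]
R6 ← R6 − (7/2)·R2: [0, 0, 55/2, -22, -22]
R4 ← R4 + (8/3)·R3: [0, 0, 0, 0, 0]
R5 ← R5 + (2/3)·R3: [0, 0, 0, 0, 0]
R6 ← R6 − (11/6)·R3: [0, 0, 0, 0, 0]
3 nonzero rows, so rank(T) = 3.
T has 5 columns; by rank–nullity, nullity = 5 − 3 = 2.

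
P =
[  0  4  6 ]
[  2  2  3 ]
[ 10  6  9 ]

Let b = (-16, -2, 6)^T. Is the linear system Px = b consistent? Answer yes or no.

Row reduce the augmented matrix [P | b].
Swap R1 ↔ R2
R3 ← R3 − (5)·R1: [0, -4, -6, 16]
R3 ← R3 + R2: [0, 0, 0, 0]
The echelon form has 2 nonzero rows, and every pivot lies in the first 3 columns, so rank(P) = rank([P|b]) = 2.
The system is consistent.

yes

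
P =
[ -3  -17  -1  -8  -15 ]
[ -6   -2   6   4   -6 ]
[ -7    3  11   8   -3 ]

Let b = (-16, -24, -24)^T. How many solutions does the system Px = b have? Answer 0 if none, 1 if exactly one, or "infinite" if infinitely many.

Row reduce the augmented matrix [P | b].
R2 ← R2 − (2)·R1: [0, 32, 8, 20, 24, 8]
R3 ← R3 − (7/3)·R1: [0, 128/3, 40/3, 80/3, 32, 40/3]
R3 ← R3 − (4/3)·R2: [0, 0, 8/3, 0, 0, 8/3]
The echelon form has 3 nonzero rows, and every pivot lies in the first 5 columns, so rank(P) = rank([P|b]) = 3.
The system is consistent.
rank = 3 < 5 unknowns, so there are infinitely many solutions.

infinite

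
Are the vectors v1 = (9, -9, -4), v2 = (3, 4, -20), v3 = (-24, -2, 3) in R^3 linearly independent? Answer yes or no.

Form the matrix with these vectors as rows and row reduce.
R2 ← R2 − (1/3)·R1: [0, 7, -56/3]
R3 ← R3 + (8/3)·R1: [0, -26, -23/3]
R3 ← R3 + (26/7)·R2: [0, 0, -77]
3 nonzero rows, so the 3 vectors span a space of dimension 3.
Since 3 = 3, the vectors are linearly independent.

yes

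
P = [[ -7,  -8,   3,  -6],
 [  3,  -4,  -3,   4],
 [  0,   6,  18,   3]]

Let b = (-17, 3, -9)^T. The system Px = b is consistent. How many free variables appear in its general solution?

1

Row reduce the augmented matrix [P | b].
R2 ← R2 + (3/7)·R1: [0, -52/7, -12/7, 10/7, -30/7]
R3 ← R3 + (21/26)·R2: [0, 0, 216/13, 54/13, -162/13]
The echelon form has 3 nonzero rows, and every pivot lies in the first 4 columns, so rank(P) = rank([P|b]) = 3.
The system is consistent.
Free variables = (unknowns) − (rank) = 4 − 3 = 1.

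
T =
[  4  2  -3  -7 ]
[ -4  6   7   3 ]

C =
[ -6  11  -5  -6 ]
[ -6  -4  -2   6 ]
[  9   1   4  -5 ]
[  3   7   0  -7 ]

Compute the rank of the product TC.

2

First compute TC:
[[-84, -16, -36,  52],
 [ 60, -40,  36,   4]]
Now row reduce the product.
R2 ← R2 + (5/7)·R1: [0, -360/7, 72/7, 288/7]
2 nonzero rows, so rank(TC) = 2.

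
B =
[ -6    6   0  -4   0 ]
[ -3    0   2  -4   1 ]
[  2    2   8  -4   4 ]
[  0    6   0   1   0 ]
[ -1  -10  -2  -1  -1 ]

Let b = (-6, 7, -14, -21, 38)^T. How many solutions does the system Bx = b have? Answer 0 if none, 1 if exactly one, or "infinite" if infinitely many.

infinite

Row reduce the augmented matrix [B | b].
R2 ← R2 − (1/2)·R1: [0, -3, 2, -2, 1, 10]
R3 ← R3 + (1/3)·R1: [0, 4, 8, -16/3, 4, -16]
R5 ← R5 − (1/6)·R1: [0, -11, -2, -1/3, -1, 39]
R3 ← R3 + (4/3)·R2: [0, 0, 32/3, -8, 16/3, -8/3]
R4 ← R4 + (2)·R2: [0, 0, 4, -3, 2, -1]
R5 ← R5 − (11/3)·R2: [0, 0, -28/3, 7, -14/3, 7/3]
R4 ← R4 − (3/8)·R3: [0, 0, 0, 0, 0, 0]
R5 ← R5 + (7/8)·R3: [0, 0, 0, 0, 0, 0]
The echelon form has 3 nonzero rows, and every pivot lies in the first 5 columns, so rank(B) = rank([B|b]) = 3.
The system is consistent.
rank = 3 < 5 unknowns, so there are infinitely many solutions.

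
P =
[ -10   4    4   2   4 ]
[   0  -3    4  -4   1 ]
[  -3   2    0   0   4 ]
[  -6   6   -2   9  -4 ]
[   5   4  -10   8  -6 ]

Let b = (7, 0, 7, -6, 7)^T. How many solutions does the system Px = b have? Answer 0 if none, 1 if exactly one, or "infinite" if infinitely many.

0

Row reduce the augmented matrix [P | b].
R3 ← R3 − (3/10)·R1: [0, 4/5, -6/5, -3/5, 14/5, 49/10]
R4 ← R4 − (3/5)·R1: [0, 18/5, -22/5, 39/5, -32/5, -51/5]
R5 ← R5 + (1/2)·R1: [0, 6, -8, 9, -4, 21/2]
R3 ← R3 + (4/15)·R2: [0, 0, -2/15, -5/3, 46/15, 49/10]
R4 ← R4 + (6/5)·R2: [0, 0, 2/5, 3, -26/5, -51/5]
R5 ← R5 + (2)·R2: [0, 0, 0, 1, -2, 21/2]
R4 ← R4 + (3)·R3: [0, 0, 0, -2, 4, 9/2]
R5 ← R5 + (1/2)·R4: [0, 0, 0, 0, 0, 51/4]
The echelon form has 5 nonzero rows; the last pivot sits in the augmented column, so rank(P) = 4 but rank([P|b]) = 5.
Since the ranks differ, the system is inconsistent.
It has no solutions.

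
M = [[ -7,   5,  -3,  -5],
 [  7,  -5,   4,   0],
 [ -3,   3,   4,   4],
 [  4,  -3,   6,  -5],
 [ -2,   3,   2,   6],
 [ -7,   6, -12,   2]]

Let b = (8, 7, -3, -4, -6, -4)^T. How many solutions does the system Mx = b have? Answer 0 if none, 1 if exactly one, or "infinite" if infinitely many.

Row reduce the augmented matrix [M | b].
R2 ← R2 + R1: [0, 0, 1, -5, 15]
R3 ← R3 − (3/7)·R1: [0, 6/7, 37/7, 43/7, -45/7]
R4 ← R4 + (4/7)·R1: [0, -1/7, 30/7, -55/7, 4/7]
R5 ← R5 − (2/7)·R1: [0, 11/7, 20/7, 52/7, -58/7]
R6 ← R6 − R1: [0, 1, -9, 7, -12]
Swap R2 ↔ R3
R4 ← R4 + (1/6)·R2: [0, 0, 31/6, -41/6, -1/2]
R5 ← R5 − (11/6)·R2: [0, 0, -41/6, -23/6, 7/2]
R6 ← R6 − (7/6)·R2: [0, 0, -91/6, -1/6, -9/2]
R4 ← R4 − (31/6)·R3: [0, 0, 0, 19, -78]
R5 ← R5 + (41/6)·R3: [0, 0, 0, -38, 106]
R6 ← R6 + (91/6)·R3: [0, 0, 0, -76, 223]
R5 ← R5 + (2)·R4: [0, 0, 0, 0, -50]
R6 ← R6 + (4)·R4: [0, 0, 0, 0, -89]
R6 ← R6 − (89/50)·R5: [0, 0, 0, 0, 0]
The echelon form has 5 nonzero rows; the last pivot sits in the augmented column, so rank(M) = 4 but rank([M|b]) = 5.
Since the ranks differ, the system is inconsistent.
It has no solutions.

0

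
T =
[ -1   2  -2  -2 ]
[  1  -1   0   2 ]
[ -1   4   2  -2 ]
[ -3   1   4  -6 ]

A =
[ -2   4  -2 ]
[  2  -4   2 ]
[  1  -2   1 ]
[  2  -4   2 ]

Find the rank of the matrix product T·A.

1

First compute TA:
[[  0,   0,   0],
 [  0,   0,   0],
 [  8, -16,   8],
 [  0,   0,   0]]
Now row reduce the product.
Swap R1 ↔ R3
1 nonzero row, so rank(TA) = 1.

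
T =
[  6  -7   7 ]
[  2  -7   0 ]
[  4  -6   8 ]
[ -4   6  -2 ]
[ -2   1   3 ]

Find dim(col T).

Row reduce to echelon form.
R2 ← R2 − (1/3)·R1: [0, -14/3, -7/3]
R3 ← R3 − (2/3)·R1: [0, -4/3, 10/3]
R4 ← R4 + (2/3)·R1: [0, 4/3, 8/3]
R5 ← R5 + (1/3)·R1: [0, -4/3, 16/3]
R3 ← R3 − (2/7)·R2: [0, 0, 4]
R4 ← R4 + (2/7)·R2: [0, 0, 2]
R5 ← R5 − (2/7)·R2: [0, 0, 6]
R4 ← R4 − (1/2)·R3: [0, 0, 0]
R5 ← R5 − (3/2)·R3: [0, 0, 0]
Echelon form has 3 nonzero rows, so rank(T) = 3.
The column space has dimension equal to the rank: 3.

3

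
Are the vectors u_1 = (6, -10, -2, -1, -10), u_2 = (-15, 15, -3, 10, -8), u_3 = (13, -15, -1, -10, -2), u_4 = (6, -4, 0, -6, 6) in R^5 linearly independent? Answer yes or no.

yes

Form the matrix with these vectors as rows and row reduce.
R2 ← R2 + (5/2)·R1: [0, -10, -8, 15/2, -33]
R3 ← R3 − (13/6)·R1: [0, 20/3, 10/3, -47/6, 59/3]
R4 ← R4 − R1: [0, 6, 2, -5, 16]
R3 ← R3 + (2/3)·R2: [0, 0, -2, -17/6, -7/3]
R4 ← R4 + (3/5)·R2: [0, 0, -14/5, -1/2, -19/5]
R4 ← R4 − (7/5)·R3: [0, 0, 0, 52/15, -8/15]
4 nonzero rows, so the 4 vectors span a space of dimension 4.
Since 4 = 4, the vectors are linearly independent.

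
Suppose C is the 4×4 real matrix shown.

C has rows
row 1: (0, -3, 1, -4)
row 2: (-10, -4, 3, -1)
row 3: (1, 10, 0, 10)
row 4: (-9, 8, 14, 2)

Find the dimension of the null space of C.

1

Row reduce to echelon form.
Swap R1 ↔ R2
R3 ← R3 + (1/10)·R1: [0, 48/5, 3/10, 99/10]
R4 ← R4 − (9/10)·R1: [0, 58/5, 113/10, 29/10]
R3 ← R3 + (16/5)·R2: [0, 0, 7/2, -29/10]
R4 ← R4 + (58/15)·R2: [0, 0, 91/6, -377/30]
R4 ← R4 − (13/3)·R3: [0, 0, 0, 0]
3 nonzero rows, so rank(C) = 3.
C has 4 columns; by rank–nullity, nullity = 4 − 3 = 1.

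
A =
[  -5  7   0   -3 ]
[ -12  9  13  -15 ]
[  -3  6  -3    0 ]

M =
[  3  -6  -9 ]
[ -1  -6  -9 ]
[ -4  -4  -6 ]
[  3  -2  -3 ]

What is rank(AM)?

First compute AM:
[[-31,  -6,  -9],
 [-142,  -4,  -6],
 [ -3,  -6,  -9]]
Now row reduce the product.
R2 ← R2 − (142/31)·R1: [0, 728/31, 1092/31]
R3 ← R3 − (3/31)·R1: [0, -168/31, -252/31]
R3 ← R3 + (3/13)·R2: [0, 0, 0]
2 nonzero rows, so rank(AM) = 2.

2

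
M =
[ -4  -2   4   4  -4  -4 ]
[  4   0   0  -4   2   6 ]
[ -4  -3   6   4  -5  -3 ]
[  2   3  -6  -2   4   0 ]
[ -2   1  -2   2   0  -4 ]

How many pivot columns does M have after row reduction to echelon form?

2

Row reduce to echelon form.
R2 ← R2 + R1: [0, -2, 4, 0, -2, 2]
R3 ← R3 − R1: [0, -1, 2, 0, -1, 1]
R4 ← R4 + (1/2)·R1: [0, 2, -4, 0, 2, -2]
R5 ← R5 − (1/2)·R1: [0, 2, -4, 0, 2, -2]
R3 ← R3 − (1/2)·R2: [0, 0, 0, 0, 0, 0]
R4 ← R4 + R2: [0, 0, 0, 0, 0, 0]
R5 ← R5 + R2: [0, 0, 0, 0, 0, 0]
Echelon form has 2 nonzero rows, so rank(M) = 2.
Each nonzero row contributes one pivot column: 2 pivot columns.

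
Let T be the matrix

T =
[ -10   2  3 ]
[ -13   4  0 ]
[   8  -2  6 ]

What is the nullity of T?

0

Row reduce to echelon form.
R2 ← R2 − (13/10)·R1: [0, 7/5, -39/10]
R3 ← R3 + (4/5)·R1: [0, -2/5, 42/5]
R3 ← R3 + (2/7)·R2: [0, 0, 51/7]
3 nonzero rows, so rank(T) = 3.
T has 3 columns; by rank–nullity, nullity = 3 − 3 = 0.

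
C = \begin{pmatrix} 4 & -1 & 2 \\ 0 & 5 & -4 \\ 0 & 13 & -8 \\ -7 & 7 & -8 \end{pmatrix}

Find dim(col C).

3

Row reduce to echelon form.
R4 ← R4 + (7/4)·R1: [0, 21/4, -9/2]
R3 ← R3 − (13/5)·R2: [0, 0, 12/5]
R4 ← R4 − (21/20)·R2: [0, 0, -3/10]
R4 ← R4 + (1/8)·R3: [0, 0, 0]
Echelon form has 3 nonzero rows, so rank(C) = 3.
The column space has dimension equal to the rank: 3.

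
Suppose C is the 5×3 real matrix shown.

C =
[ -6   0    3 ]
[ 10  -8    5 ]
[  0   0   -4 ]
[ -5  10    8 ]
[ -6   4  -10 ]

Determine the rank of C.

Row reduce to echelon form.
R2 ← R2 + (5/3)·R1: [0, -8, 10]
R4 ← R4 − (5/6)·R1: [0, 10, 11/2]
R5 ← R5 − R1: [0, 4, -13]
R4 ← R4 + (5/4)·R2: [0, 0, 18]
R5 ← R5 + (1/2)·R2: [0, 0, -8]
R4 ← R4 + (9/2)·R3: [0, 0, 0]
R5 ← R5 − (2)·R3: [0, 0, 0]
Echelon form has 3 nonzero rows, so rank(C) = 3.

3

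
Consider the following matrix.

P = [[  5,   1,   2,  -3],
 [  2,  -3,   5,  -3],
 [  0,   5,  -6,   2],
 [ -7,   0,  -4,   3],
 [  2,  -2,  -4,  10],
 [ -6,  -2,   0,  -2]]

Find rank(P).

Row reduce to echelon form.
R2 ← R2 − (2/5)·R1: [0, -17/5, 21/5, -9/5]
R4 ← R4 + (7/5)·R1: [0, 7/5, -6/5, -6/5]
R5 ← R5 − (2/5)·R1: [0, -12/5, -24/5, 56/5]
R6 ← R6 + (6/5)·R1: [0, -4/5, 12/5, -28/5]
R3 ← R3 + (25/17)·R2: [0, 0, 3/17, -11/17]
R4 ← R4 + (7/17)·R2: [0, 0, 9/17, -33/17]
R5 ← R5 − (12/17)·R2: [0, 0, -132/17, 212/17]
R6 ← R6 − (4/17)·R2: [0, 0, 24/17, -88/17]
R4 ← R4 − (3)·R3: [0, 0, 0, 0]
R5 ← R5 + (44)·R3: [0, 0, 0, -16]
R6 ← R6 − (8)·R3: [0, 0, 0, 0]
Swap R4 ↔ R5
Echelon form has 4 nonzero rows, so rank(P) = 4.

4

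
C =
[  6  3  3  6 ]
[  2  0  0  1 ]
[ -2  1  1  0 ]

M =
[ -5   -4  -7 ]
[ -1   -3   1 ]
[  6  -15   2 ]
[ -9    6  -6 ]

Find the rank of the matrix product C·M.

2

First compute CM:
[[-69, -42, -69],
 [-19,  -2, -20],
 [ 15, -10,  17]]
Now row reduce the product.
R2 ← R2 − (19/69)·R1: [0, 220/23, -1]
R3 ← R3 + (5/23)·R1: [0, -440/23, 2]
R3 ← R3 + (2)·R2: [0, 0, 0]
2 nonzero rows, so rank(CM) = 2.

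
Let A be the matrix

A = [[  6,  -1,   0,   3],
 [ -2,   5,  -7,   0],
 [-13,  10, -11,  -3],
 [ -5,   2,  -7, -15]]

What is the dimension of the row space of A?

3

Row reduce to echelon form.
R2 ← R2 + (1/3)·R1: [0, 14/3, -7, 1]
R3 ← R3 + (13/6)·R1: [0, 47/6, -11, 7/2]
R4 ← R4 + (5/6)·R1: [0, 7/6, -7, -25/2]
R3 ← R3 − (47/28)·R2: [0, 0, 3/4, 51/28]
R4 ← R4 − (1/4)·R2: [0, 0, -21/4, -51/4]
R4 ← R4 + (7)·R3: [0, 0, 0, 0]
Echelon form has 3 nonzero rows, so rank(A) = 3.
The row space has dimension equal to the rank: 3.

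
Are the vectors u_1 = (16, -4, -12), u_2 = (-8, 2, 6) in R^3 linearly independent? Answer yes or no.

Form the matrix with these vectors as rows and row reduce.
R2 ← R2 + (1/2)·R1: [0, 0, 0]
1 nonzero row, so the 2 vectors span a space of dimension 1.
Since 1 < 2, the vectors are linearly dependent.

no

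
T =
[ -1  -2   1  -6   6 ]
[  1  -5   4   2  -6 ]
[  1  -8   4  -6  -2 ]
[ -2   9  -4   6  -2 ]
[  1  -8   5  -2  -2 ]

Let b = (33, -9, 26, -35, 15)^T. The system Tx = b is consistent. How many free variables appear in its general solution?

0

Row reduce the augmented matrix [T | b].
R2 ← R2 + R1: [0, -7, 5, -4, 0, 24]
R3 ← R3 + R1: [0, -10, 5, -12, 4, 59]
R4 ← R4 − (2)·R1: [0, 13, -6, 18, -14, -101]
R5 ← R5 + R1: [0, -10, 6, -8, 4, 48]
R3 ← R3 − (10/7)·R2: [0, 0, -15/7, -44/7, 4, 173/7]
R4 ← R4 + (13/7)·R2: [0, 0, 23/7, 74/7, -14, -395/7]
R5 ← R5 − (10/7)·R2: [0, 0, -8/7, -16/7, 4, 96/7]
R4 ← R4 + (23/15)·R3: [0, 0, 0, 14/15, -118/15, -278/15]
R5 ← R5 − (8/15)·R3: [0, 0, 0, 16/15, 28/15, 8/15]
R5 ← R5 − (8/7)·R4: [0, 0, 0, 0, 76/7, 152/7]
The echelon form has 5 nonzero rows, and every pivot lies in the first 5 columns, so rank(T) = rank([T|b]) = 5.
The system is consistent.
Free variables = (unknowns) − (rank) = 5 − 5 = 0.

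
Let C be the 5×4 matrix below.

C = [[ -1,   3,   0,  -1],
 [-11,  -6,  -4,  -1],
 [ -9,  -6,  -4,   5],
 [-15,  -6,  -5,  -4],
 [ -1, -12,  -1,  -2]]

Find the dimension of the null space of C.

1

Row reduce to echelon form.
R2 ← R2 − (11)·R1: [0, -39, -4, 10]
R3 ← R3 − (9)·R1: [0, -33, -4, 14]
R4 ← R4 − (15)·R1: [0, -51, -5, 11]
R5 ← R5 − R1: [0, -15, -1, -1]
R3 ← R3 − (11/13)·R2: [0, 0, -8/13, 72/13]
R4 ← R4 − (17/13)·R2: [0, 0, 3/13, -27/13]
R5 ← R5 − (5/13)·R2: [0, 0, 7/13, -63/13]
R4 ← R4 + (3/8)·R3: [0, 0, 0, 0]
R5 ← R5 + (7/8)·R3: [0, 0, 0, 0]
3 nonzero rows, so rank(C) = 3.
C has 4 columns; by rank–nullity, nullity = 4 − 3 = 1.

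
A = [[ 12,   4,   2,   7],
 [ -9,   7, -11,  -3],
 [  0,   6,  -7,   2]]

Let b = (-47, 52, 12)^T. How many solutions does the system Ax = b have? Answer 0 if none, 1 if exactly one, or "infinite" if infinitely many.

infinite

Row reduce the augmented matrix [A | b].
R2 ← R2 + (3/4)·R1: [0, 10, -19/2, 9/4, 67/4]
R3 ← R3 − (3/5)·R2: [0, 0, -13/10, 13/20, 39/20]
The echelon form has 3 nonzero rows, and every pivot lies in the first 4 columns, so rank(A) = rank([A|b]) = 3.
The system is consistent.
rank = 3 < 4 unknowns, so there are infinitely many solutions.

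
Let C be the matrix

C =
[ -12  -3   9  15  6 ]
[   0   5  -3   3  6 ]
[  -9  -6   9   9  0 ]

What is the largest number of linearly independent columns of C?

Row reduce to echelon form.
R3 ← R3 − (3/4)·R1: [0, -15/4, 9/4, -9/4, -9/2]
R3 ← R3 + (3/4)·R2: [0, 0, 0, 0, 0]
Echelon form has 2 nonzero rows, so rank(C) = 2.
The rank gives the maximum number of linearly independent columns: 2.

2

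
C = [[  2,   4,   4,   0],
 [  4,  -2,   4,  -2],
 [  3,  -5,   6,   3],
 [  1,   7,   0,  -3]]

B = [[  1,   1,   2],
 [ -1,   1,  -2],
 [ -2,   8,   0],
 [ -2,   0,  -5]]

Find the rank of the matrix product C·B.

3

First compute CB:
[[-10,  38,  -4],
 [  2,  34,  22],
 [-10,  46,   1],
 [  0,   8,   3]]
Now row reduce the product.
R2 ← R2 + (1/5)·R1: [0, 208/5, 106/5]
R3 ← R3 − R1: [0, 8, 5]
R3 ← R3 − (5/26)·R2: [0, 0, 12/13]
R4 ← R4 − (5/26)·R2: [0, 0, -14/13]
R4 ← R4 + (7/6)·R3: [0, 0, 0]
3 nonzero rows, so rank(CB) = 3.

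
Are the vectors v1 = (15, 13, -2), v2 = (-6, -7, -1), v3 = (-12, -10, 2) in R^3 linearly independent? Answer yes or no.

Form the matrix with these vectors as rows and row reduce.
R2 ← R2 + (2/5)·R1: [0, -9/5, -9/5]
R3 ← R3 + (4/5)·R1: [0, 2/5, 2/5]
R3 ← R3 + (2/9)·R2: [0, 0, 0]
2 nonzero rows, so the 3 vectors span a space of dimension 2.
Since 2 < 3, the vectors are linearly dependent.

no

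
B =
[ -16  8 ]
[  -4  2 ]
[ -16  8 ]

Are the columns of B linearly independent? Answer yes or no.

Row reduce B to echelon form.
R2 ← R2 − (1/4)·R1: [0, 0]
R3 ← R3 − R1: [0, 0]
1 pivot among 2 columns.
Only 1 < 2 pivot columns, so the columns are linearly dependent.

no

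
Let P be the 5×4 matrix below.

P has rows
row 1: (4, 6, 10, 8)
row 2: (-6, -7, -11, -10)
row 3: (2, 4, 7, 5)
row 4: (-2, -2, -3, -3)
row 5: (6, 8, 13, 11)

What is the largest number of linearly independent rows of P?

Row reduce to echelon form.
R2 ← R2 + (3/2)·R1: [0, 2, 4, 2]
R3 ← R3 − (1/2)·R1: [0, 1, 2, 1]
R4 ← R4 + (1/2)·R1: [0, 1, 2, 1]
R5 ← R5 − (3/2)·R1: [0, -1, -2, -1]
R3 ← R3 − (1/2)·R2: [0, 0, 0, 0]
R4 ← R4 − (1/2)·R2: [0, 0, 0, 0]
R5 ← R5 + (1/2)·R2: [0, 0, 0, 0]
Echelon form has 2 nonzero rows, so rank(P) = 2.
The rank gives the maximum number of linearly independent rows: 2.

2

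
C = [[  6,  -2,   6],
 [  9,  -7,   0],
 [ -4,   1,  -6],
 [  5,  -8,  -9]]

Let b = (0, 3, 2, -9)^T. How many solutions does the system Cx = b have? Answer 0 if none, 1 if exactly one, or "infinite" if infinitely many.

0

Row reduce the augmented matrix [C | b].
R2 ← R2 − (3/2)·R1: [0, -4, -9, 3]
R3 ← R3 + (2/3)·R1: [0, -1/3, -2, 2]
R4 ← R4 − (5/6)·R1: [0, -19/3, -14, -9]
R3 ← R3 − (1/12)·R2: [0, 0, -5/4, 7/4]
R4 ← R4 − (19/12)·R2: [0, 0, 1/4, -55/4]
R4 ← R4 + (1/5)·R3: [0, 0, 0, -67/5]
The echelon form has 4 nonzero rows; the last pivot sits in the augmented column, so rank(C) = 3 but rank([C|b]) = 4.
Since the ranks differ, the system is inconsistent.
It has no solutions.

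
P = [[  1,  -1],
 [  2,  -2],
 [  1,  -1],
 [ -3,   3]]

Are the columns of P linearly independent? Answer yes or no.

no

Row reduce P to echelon form.
R2 ← R2 − (2)·R1: [0, 0]
R3 ← R3 − R1: [0, 0]
R4 ← R4 + (3)·R1: [0, 0]
1 pivot among 2 columns.
Only 1 < 2 pivot columns, so the columns are linearly dependent.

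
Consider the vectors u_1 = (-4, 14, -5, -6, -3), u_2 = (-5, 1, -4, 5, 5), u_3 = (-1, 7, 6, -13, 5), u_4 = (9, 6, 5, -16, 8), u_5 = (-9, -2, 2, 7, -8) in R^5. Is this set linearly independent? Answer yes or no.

Form the matrix with these vectors as rows and row reduce.
R2 ← R2 − (5/4)·R1: [0, -33/2, 9/4, 25/2, 35/4]
R3 ← R3 − (1/4)·R1: [0, 7/2, 29/4, -23/2, 23/4]
R4 ← R4 + (9/4)·R1: [0, 75/2, -25/4, -59/2, 5/4]
R5 ← R5 − (9/4)·R1: [0, -67/2, 53/4, 41/2, -5/4]
R3 ← R3 + (7/33)·R2: [0, 0, 85/11, -292/33, 251/33]
R4 ← R4 + (25/11)·R2: [0, 0, -25/22, -12/11, 465/22]
R5 ← R5 − (67/33)·R2: [0, 0, 191/22, -161/33, -1255/66]
R4 ← R4 + (5/34)·R3: [0, 0, 0, -122/51, 1135/51]
R5 ← R5 − (191/170)·R3: [0, 0, 0, 1291/255, -7028/255]
R5 ← R5 + (1291/610)·R4: [0, 0, 0, 0, 11919/610]
5 nonzero rows, so the 5 vectors span a space of dimension 5.
Since 5 = 5, the vectors are linearly independent.

yes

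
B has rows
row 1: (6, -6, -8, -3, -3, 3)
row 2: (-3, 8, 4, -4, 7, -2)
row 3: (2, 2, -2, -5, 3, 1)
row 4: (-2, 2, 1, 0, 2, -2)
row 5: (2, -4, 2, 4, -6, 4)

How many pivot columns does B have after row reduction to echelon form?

3

Row reduce to echelon form.
R2 ← R2 + (1/2)·R1: [0, 5, 0, -11/2, 11/2, -1/2]
R3 ← R3 − (1/3)·R1: [0, 4, 2/3, -4, 4, 0]
R4 ← R4 + (1/3)·R1: [0, 0, -5/3, -1, 1, -1]
R5 ← R5 − (1/3)·R1: [0, -2, 14/3, 5, -5, 3]
R3 ← R3 − (4/5)·R2: [0, 0, 2/3, 2/5, -2/5, 2/5]
R5 ← R5 + (2/5)·R2: [0, 0, 14/3, 14/5, -14/5, 14/5]
R4 ← R4 + (5/2)·R3: [0, 0, 0, 0, 0, 0]
R5 ← R5 − (7)·R3: [0, 0, 0, 0, 0, 0]
Echelon form has 3 nonzero rows, so rank(B) = 3.
Each nonzero row contributes one pivot column: 3 pivot columns.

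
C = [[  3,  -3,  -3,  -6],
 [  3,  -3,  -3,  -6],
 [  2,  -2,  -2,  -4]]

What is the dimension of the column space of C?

Row reduce to echelon form.
R2 ← R2 − R1: [0, 0, 0, 0]
R3 ← R3 − (2/3)·R1: [0, 0, 0, 0]
Echelon form has 1 nonzero row, so rank(C) = 1.
The column space has dimension equal to the rank: 1.

1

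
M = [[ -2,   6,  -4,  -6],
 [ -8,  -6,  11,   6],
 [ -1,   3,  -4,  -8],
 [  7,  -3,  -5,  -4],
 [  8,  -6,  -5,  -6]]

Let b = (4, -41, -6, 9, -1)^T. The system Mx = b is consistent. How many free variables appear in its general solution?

Row reduce the augmented matrix [M | b].
R2 ← R2 − (4)·R1: [0, -30, 27, 30, -57]
R3 ← R3 − (1/2)·R1: [0, 0, -2, -5, -8]
R4 ← R4 + (7/2)·R1: [0, 18, -19, -25, 23]
R5 ← R5 + (4)·R1: [0, 18, -21, -30, 15]
R4 ← R4 + (3/5)·R2: [0, 0, -14/5, -7, -56/5]
R5 ← R5 + (3/5)·R2: [0, 0, -24/5, -12, -96/5]
R4 ← R4 − (7/5)·R3: [0, 0, 0, 0, 0]
R5 ← R5 − (12/5)·R3: [0, 0, 0, 0, 0]
The echelon form has 3 nonzero rows, and every pivot lies in the first 4 columns, so rank(M) = rank([M|b]) = 3.
The system is consistent.
Free variables = (unknowns) − (rank) = 4 − 3 = 1.

1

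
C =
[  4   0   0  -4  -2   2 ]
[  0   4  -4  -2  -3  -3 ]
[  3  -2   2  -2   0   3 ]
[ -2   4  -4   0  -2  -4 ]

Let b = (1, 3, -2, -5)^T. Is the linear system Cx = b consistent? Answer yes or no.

no

Row reduce the augmented matrix [C | b].
R3 ← R3 − (3/4)·R1: [0, -2, 2, 1, 3/2, 3/2, -11/4]
R4 ← R4 + (1/2)·R1: [0, 4, -4, -2, -3, -3, -9/2]
R3 ← R3 + (1/2)·R2: [0, 0, 0, 0, 0, 0, -5/4]
R4 ← R4 − R2: [0, 0, 0, 0, 0, 0, -15/2]
R4 ← R4 − (6)·R3: [0, 0, 0, 0, 0, 0, 0]
The echelon form has 3 nonzero rows; the last pivot sits in the augmented column, so rank(C) = 2 but rank([C|b]) = 3.
Since the ranks differ, the system is inconsistent.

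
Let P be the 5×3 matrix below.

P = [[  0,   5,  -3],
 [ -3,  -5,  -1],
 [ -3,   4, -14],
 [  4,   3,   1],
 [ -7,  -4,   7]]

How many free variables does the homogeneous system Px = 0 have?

0

Row reduce to echelon form.
Swap R1 ↔ R2
R3 ← R3 − R1: [0, 9, -13]
R4 ← R4 + (4/3)·R1: [0, -11/3, -1/3]
R5 ← R5 − (7/3)·R1: [0, 23/3, 28/3]
R3 ← R3 − (9/5)·R2: [0, 0, -38/5]
R4 ← R4 + (11/15)·R2: [0, 0, -38/15]
R5 ← R5 − (23/15)·R2: [0, 0, 209/15]
R4 ← R4 − (1/3)·R3: [0, 0, 0]
R5 ← R5 + (11/6)·R3: [0, 0, 0]
3 nonzero rows, so rank(P) = 3.
P has 3 columns; by rank–nullity, nullity = 3 − 3 = 0.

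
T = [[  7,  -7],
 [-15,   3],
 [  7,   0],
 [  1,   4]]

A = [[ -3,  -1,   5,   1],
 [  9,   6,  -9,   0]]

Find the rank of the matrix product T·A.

2

First compute TA:
[[-84, -49,  98,   7],
 [ 72,  33, -102, -15],
 [-21,  -7,  35,   7],
 [ 33,  23, -31,   1]]
Now row reduce the product.
R2 ← R2 + (6/7)·R1: [0, -9, -18, -9]
R3 ← R3 − (1/4)·R1: [0, 21/4, 21/2, 21/4]
R4 ← R4 + (11/28)·R1: [0, 15/4, 15/2, 15/4]
R3 ← R3 + (7/12)·R2: [0, 0, 0, 0]
R4 ← R4 + (5/12)·R2: [0, 0, 0, 0]
2 nonzero rows, so rank(TA) = 2.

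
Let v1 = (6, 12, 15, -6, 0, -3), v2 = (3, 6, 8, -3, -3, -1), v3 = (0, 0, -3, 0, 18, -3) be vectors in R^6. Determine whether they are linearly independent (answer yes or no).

Form the matrix with these vectors as rows and row reduce.
R2 ← R2 − (1/2)·R1: [0, 0, 1/2, 0, -3, 1/2]
R3 ← R3 + (6)·R2: [0, 0, 0, 0, 0, 0]
2 nonzero rows, so the 3 vectors span a space of dimension 2.
Since 2 < 3, the vectors are linearly dependent.

no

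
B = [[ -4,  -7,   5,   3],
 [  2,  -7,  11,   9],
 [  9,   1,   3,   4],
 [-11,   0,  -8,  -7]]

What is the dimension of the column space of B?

4

Row reduce to echelon form.
R2 ← R2 + (1/2)·R1: [0, -21/2, 27/2, 21/2]
R3 ← R3 + (9/4)·R1: [0, -59/4, 57/4, 43/4]
R4 ← R4 − (11/4)·R1: [0, 77/4, -87/4, -61/4]
R3 ← R3 − (59/42)·R2: [0, 0, -33/7, -4]
R4 ← R4 + (11/6)·R2: [0, 0, 3, 4]
R4 ← R4 + (7/11)·R3: [0, 0, 0, 16/11]
Echelon form has 4 nonzero rows, so rank(B) = 4.
The column space has dimension equal to the rank: 4.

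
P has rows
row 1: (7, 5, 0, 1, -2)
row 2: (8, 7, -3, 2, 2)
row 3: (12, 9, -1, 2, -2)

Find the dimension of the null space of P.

3

Row reduce to echelon form.
R2 ← R2 − (8/7)·R1: [0, 9/7, -3, 6/7, 30/7]
R3 ← R3 − (12/7)·R1: [0, 3/7, -1, 2/7, 10/7]
R3 ← R3 − (1/3)·R2: [0, 0, 0, 0, 0]
2 nonzero rows, so rank(P) = 2.
P has 5 columns; by rank–nullity, nullity = 5 − 2 = 3.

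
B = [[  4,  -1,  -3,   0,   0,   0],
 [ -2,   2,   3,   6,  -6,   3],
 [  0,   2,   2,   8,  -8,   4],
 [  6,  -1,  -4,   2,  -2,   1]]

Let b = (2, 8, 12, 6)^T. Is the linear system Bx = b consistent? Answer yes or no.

Row reduce the augmented matrix [B | b].
R2 ← R2 + (1/2)·R1: [0, 3/2, 3/2, 6, -6, 3, 9]
R4 ← R4 − (3/2)·R1: [0, 1/2, 1/2, 2, -2, 1, 3]
R3 ← R3 − (4/3)·R2: [0, 0, 0, 0, 0, 0, 0]
R4 ← R4 − (1/3)·R2: [0, 0, 0, 0, 0, 0, 0]
The echelon form has 2 nonzero rows, and every pivot lies in the first 6 columns, so rank(B) = rank([B|b]) = 2.
The system is consistent.

yes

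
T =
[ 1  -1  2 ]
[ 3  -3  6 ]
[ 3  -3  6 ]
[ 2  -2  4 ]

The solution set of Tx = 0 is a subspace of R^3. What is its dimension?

2

Row reduce to echelon form.
R2 ← R2 − (3)·R1: [0, 0, 0]
R3 ← R3 − (3)·R1: [0, 0, 0]
R4 ← R4 − (2)·R1: [0, 0, 0]
1 nonzero row, so rank(T) = 1.
T has 3 columns; by rank–nullity, nullity = 3 − 1 = 2.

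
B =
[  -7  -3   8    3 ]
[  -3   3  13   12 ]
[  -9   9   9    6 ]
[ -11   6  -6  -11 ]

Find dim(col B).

Row reduce to echelon form.
R2 ← R2 − (3/7)·R1: [0, 30/7, 67/7, 75/7]
R3 ← R3 − (9/7)·R1: [0, 90/7, -9/7, 15/7]
R4 ← R4 − (11/7)·R1: [0, 75/7, -130/7, -110/7]
R3 ← R3 − (3)·R2: [0, 0, -30, -30]
R4 ← R4 − (5/2)·R2: [0, 0, -85/2, -85/2]
R4 ← R4 − (17/12)·R3: [0, 0, 0, 0]
Echelon form has 3 nonzero rows, so rank(B) = 3.
The column space has dimension equal to the rank: 3.

3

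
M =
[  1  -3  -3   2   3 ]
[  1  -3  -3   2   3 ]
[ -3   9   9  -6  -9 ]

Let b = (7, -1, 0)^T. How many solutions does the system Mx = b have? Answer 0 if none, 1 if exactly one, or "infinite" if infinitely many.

0

Row reduce the augmented matrix [M | b].
R2 ← R2 − R1: [0, 0, 0, 0, 0, -8]
R3 ← R3 + (3)·R1: [0, 0, 0, 0, 0, 21]
R3 ← R3 + (21/8)·R2: [0, 0, 0, 0, 0, 0]
The echelon form has 2 nonzero rows; the last pivot sits in the augmented column, so rank(M) = 1 but rank([M|b]) = 2.
Since the ranks differ, the system is inconsistent.
It has no solutions.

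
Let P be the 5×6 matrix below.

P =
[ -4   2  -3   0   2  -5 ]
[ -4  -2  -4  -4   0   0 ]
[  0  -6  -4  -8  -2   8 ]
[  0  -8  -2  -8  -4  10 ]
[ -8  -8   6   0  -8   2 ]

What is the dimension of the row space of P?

Row reduce to echelon form.
R2 ← R2 − R1: [0, -4, -1, -4, -2, 5]
R5 ← R5 − (2)·R1: [0, -12, 12, 0, -12, 12]
R3 ← R3 − (3/2)·R2: [0, 0, -5/2, -2, 1, 1/2]
R4 ← R4 − (2)·R2: [0, 0, 0, 0, 0, 0]
R5 ← R5 − (3)·R2: [0, 0, 15, 12, -6, -3]
R5 ← R5 + (6)·R3: [0, 0, 0, 0, 0, 0]
Echelon form has 3 nonzero rows, so rank(P) = 3.
The row space has dimension equal to the rank: 3.

3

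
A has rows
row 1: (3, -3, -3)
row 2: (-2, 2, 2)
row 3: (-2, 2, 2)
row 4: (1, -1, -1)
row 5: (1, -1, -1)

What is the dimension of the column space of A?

Row reduce to echelon form.
R2 ← R2 + (2/3)·R1: [0, 0, 0]
R3 ← R3 + (2/3)·R1: [0, 0, 0]
R4 ← R4 − (1/3)·R1: [0, 0, 0]
R5 ← R5 − (1/3)·R1: [0, 0, 0]
Echelon form has 1 nonzero row, so rank(A) = 1.
The column space has dimension equal to the rank: 1.

1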